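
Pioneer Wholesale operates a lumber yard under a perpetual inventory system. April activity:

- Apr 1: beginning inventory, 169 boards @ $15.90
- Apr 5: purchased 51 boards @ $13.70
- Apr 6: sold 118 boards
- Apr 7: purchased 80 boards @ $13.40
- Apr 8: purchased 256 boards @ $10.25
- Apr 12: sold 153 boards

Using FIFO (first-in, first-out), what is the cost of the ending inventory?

Ending inventory = $3,012.60

Apr 6, 118 sold [FIFO — oldest first]: 118 @ $15.90 = $1,876.20
Apr 12, 153 sold [FIFO — oldest first]: 51 @ $15.90 + 51 @ $13.70 + 51 @ $13.40 = $2,193.00
Total COGS = $1,876.20 + $2,193.00 = $4,069.20
Ending inventory: 29 @ $13.40 + 256 @ $10.25 = $3,012.60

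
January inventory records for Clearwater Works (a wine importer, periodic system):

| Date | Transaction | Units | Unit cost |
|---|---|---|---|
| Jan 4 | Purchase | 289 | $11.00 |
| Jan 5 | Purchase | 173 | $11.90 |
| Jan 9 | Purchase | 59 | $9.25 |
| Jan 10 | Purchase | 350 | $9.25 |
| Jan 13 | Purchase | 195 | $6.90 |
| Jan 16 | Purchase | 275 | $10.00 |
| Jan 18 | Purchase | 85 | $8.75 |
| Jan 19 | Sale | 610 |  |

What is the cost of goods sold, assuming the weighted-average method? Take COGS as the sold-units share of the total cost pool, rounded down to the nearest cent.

Jan 19, sell 610: 610/1426 × $13,860.20 → $5,928.97
Ending inventory (cost pool remaining) = $7,931.23

COGS = $5,928.97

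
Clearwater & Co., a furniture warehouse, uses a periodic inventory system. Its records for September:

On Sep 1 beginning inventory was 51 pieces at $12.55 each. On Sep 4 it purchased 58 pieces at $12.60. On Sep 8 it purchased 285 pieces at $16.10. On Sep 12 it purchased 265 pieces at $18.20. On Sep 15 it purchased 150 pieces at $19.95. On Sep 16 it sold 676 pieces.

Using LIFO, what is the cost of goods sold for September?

Sep 16, 676 sold [LIFO — newest first]: 150 @ $19.95 + 265 @ $18.20 + 261 @ $16.10 = $12,017.60
Ending inventory: 51 @ $12.55 + 58 @ $12.60 + 24 @ $16.10 = $1,757.25

COGS = $12,017.60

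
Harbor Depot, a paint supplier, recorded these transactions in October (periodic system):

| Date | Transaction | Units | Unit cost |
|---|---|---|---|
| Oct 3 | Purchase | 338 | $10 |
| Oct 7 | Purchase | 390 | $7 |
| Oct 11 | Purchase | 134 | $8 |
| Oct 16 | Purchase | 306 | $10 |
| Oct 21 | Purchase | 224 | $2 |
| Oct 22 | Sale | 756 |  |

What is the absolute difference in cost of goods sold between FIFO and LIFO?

$1,110

FIFO COGS: 338 @ $10 + 390 @ $7 + 28 @ $8 = $6,334
LIFO COGS: 224 @ $2 + 306 @ $10 + 134 @ $8 + 92 @ $7 = $5,224
Difference = |$6,334 − $5,224| = $1,110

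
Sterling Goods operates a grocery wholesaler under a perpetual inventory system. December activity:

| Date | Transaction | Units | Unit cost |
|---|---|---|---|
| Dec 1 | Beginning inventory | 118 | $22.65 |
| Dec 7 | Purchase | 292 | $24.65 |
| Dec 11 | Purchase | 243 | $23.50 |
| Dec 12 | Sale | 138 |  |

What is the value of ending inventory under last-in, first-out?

Dec 12, 138 sold [LIFO — newest first]: 138 @ $23.50 = $3,243.00
Ending inventory: 118 @ $22.65 + 292 @ $24.65 + 105 @ $23.50 = $12,338.00

Ending inventory = $12,338.00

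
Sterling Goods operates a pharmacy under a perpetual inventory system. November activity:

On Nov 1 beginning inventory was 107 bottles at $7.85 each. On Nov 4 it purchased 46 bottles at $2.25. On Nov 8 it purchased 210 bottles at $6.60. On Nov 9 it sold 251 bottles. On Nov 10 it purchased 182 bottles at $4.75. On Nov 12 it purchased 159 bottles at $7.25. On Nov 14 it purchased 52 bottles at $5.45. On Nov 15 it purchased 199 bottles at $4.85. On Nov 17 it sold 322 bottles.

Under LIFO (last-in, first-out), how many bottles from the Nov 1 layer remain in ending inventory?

Nov 9, 251 sold [LIFO — newest first]: 210 @ $6.60 + 41 @ $2.25 = $1,478.25
Nov 17, 322 sold [LIFO — newest first]: 199 @ $4.85 + 52 @ $5.45 + 71 @ $7.25 = $1,763.30
Total COGS = $1,478.25 + $1,763.30 = $3,241.55
Ending inventory: 107 @ $7.85 + 5 @ $2.25 + 182 @ $4.75 + 88 @ $7.25 = $2,353.70

107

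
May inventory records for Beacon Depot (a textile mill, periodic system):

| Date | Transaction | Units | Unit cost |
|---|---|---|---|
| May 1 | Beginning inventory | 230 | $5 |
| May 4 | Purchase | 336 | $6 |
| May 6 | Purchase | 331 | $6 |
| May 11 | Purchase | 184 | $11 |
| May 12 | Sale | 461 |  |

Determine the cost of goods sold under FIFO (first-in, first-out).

COGS = $2,536

May 12, 461 sold [FIFO — oldest first]: 230 @ $5 + 231 @ $6 = $2,536
Ending inventory: 105 @ $6 + 331 @ $6 + 184 @ $11 = $4,640
Check: goods available $7,176 = COGS $2,536 + ending $4,640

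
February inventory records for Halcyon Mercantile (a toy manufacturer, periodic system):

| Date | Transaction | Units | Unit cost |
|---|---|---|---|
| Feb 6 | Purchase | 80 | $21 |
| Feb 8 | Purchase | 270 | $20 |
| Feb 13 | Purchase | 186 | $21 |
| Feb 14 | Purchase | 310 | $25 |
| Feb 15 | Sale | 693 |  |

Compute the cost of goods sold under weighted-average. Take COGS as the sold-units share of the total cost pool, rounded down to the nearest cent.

Feb 15, sell 693: 693/846 × $18,736.00 → $15,347.57
Ending inventory (cost pool remaining) = $3,388.43

COGS = $15,347.57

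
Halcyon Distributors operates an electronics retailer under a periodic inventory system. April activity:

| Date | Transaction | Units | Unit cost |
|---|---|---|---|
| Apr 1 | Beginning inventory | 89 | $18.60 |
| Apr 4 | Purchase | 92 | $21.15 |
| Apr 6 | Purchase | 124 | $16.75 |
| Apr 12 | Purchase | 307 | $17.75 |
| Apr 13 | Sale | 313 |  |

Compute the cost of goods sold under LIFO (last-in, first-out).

Apr 13, 313 sold [LIFO — newest first]: 307 @ $17.75 + 6 @ $16.75 = $5,549.75
Ending inventory: 89 @ $18.60 + 92 @ $21.15 + 118 @ $16.75 = $5,577.70

COGS = $5,549.75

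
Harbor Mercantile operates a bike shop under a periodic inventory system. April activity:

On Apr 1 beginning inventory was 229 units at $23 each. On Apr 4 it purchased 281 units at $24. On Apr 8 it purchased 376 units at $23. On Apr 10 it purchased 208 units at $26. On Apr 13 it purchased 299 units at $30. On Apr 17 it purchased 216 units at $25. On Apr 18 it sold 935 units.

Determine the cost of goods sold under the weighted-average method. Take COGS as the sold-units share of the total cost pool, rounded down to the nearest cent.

Apr 18, sell 935: 935/1609 × $40,437.00 → $23,498.19
Ending inventory (cost pool remaining) = $16,938.81
Check: goods available $40,437.00 = COGS $23,498.19 + ending $16,938.81

COGS = $23,498.19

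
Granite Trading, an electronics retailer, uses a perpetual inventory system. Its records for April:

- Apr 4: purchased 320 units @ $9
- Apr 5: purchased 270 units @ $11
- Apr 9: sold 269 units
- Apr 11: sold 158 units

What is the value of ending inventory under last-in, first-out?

Ending inventory = $1,467

Apr 9, 269 sold [LIFO — newest first]: 269 @ $11 = $2,959
Apr 11, 158 sold [LIFO — newest first]: 1 @ $11 + 157 @ $9 = $1,424
Total COGS = $2,959 + $1,424 = $4,383
Ending inventory: 163 @ $9 = $1,467
Check: goods available $5,850 = COGS $4,383 + ending $1,467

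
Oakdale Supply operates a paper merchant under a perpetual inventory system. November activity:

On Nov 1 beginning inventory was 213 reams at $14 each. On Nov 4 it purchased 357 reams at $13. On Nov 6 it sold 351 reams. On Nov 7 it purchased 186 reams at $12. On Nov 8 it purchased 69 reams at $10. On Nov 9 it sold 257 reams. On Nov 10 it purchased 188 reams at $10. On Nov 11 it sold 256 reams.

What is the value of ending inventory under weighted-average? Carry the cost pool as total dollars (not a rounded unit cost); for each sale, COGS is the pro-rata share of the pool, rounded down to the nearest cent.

After Nov 1: 213 on hand, pool $2,982.00 (≈ $14.0000 each)
After Nov 4: 570 on hand, pool $7,623.00 (≈ $13.3737 each)
Nov 6, sell 351: 351/570 × $7,623.00 → $4,694.16
After Nov 7: 405 on hand, pool $5,160.84 (≈ $12.7428 each)
After Nov 8: 474 on hand, pool $5,850.84 (≈ $12.3435 each)
Nov 9, sell 257: 257/474 × $5,850.84 → $3,172.29
After Nov 10: 405 on hand, pool $4,558.55 (≈ $11.2557 each)
Nov 11, sell 256: 256/405 × $4,558.55 → $2,881.45
Total COGS = $4,694.16 + $3,172.29 + $2,881.45 = $10,747.90
Ending inventory (cost pool remaining) = $1,677.10
Check: goods available $12,425.00 = COGS $10,747.90 + ending $1,677.10

Ending inventory = $1,677.10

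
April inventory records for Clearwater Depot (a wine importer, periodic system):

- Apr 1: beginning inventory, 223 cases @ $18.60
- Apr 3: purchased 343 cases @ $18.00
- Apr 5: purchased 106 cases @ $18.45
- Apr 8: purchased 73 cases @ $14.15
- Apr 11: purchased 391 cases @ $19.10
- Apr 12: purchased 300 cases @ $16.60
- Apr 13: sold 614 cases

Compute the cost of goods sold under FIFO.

COGS = $11,207.40

Apr 13, 614 sold [FIFO — oldest first]: 223 @ $18.60 + 343 @ $18.00 + 48 @ $18.45 = $11,207.40
Ending inventory: 58 @ $18.45 + 73 @ $14.15 + 391 @ $19.10 + 300 @ $16.60 = $14,551.15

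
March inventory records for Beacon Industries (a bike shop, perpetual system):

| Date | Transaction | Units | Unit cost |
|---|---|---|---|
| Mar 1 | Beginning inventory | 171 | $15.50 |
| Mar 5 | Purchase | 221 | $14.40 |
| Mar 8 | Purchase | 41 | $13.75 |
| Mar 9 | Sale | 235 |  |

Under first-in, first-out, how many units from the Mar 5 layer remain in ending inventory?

157

Mar 9, 235 sold [FIFO — oldest first]: 171 @ $15.50 + 64 @ $14.40 = $3,572.10
Ending inventory: 157 @ $14.40 + 41 @ $13.75 = $2,824.55
Check: goods available $6,396.65 = COGS $3,572.10 + ending $2,824.55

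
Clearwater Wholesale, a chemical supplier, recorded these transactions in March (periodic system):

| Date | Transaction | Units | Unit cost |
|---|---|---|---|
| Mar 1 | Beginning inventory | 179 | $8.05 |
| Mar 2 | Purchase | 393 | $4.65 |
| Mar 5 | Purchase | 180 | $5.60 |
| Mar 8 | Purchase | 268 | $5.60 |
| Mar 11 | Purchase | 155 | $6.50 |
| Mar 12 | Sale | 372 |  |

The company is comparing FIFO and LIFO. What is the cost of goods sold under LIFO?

COGS = $2,222.70

FIFO COGS: 179 @ $8.05 + 193 @ $4.65 = $2,338.40
LIFO COGS: 155 @ $6.50 + 217 @ $5.60 = $2,222.70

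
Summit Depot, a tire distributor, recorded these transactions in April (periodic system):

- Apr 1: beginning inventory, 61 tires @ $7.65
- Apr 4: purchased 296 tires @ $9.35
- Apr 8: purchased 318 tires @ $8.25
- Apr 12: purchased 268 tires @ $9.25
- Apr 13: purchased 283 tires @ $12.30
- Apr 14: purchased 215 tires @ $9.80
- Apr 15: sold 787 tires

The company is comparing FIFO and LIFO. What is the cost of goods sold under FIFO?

COGS = $6,893.75

FIFO COGS: 61 @ $7.65 + 296 @ $9.35 + 318 @ $8.25 + 112 @ $9.25 = $6,893.75
LIFO COGS: 215 @ $9.80 + 283 @ $12.30 + 268 @ $9.25 + 21 @ $8.25 = $8,240.15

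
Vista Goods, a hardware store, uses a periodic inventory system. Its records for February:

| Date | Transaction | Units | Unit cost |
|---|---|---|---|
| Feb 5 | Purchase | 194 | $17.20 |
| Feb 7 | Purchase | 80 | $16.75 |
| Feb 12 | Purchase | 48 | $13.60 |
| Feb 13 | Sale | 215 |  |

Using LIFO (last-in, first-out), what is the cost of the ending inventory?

Feb 13, 215 sold [LIFO — newest first]: 48 @ $13.60 + 80 @ $16.75 + 87 @ $17.20 = $3,489.20
Ending inventory: 107 @ $17.20 = $1,840.40

Ending inventory = $1,840.40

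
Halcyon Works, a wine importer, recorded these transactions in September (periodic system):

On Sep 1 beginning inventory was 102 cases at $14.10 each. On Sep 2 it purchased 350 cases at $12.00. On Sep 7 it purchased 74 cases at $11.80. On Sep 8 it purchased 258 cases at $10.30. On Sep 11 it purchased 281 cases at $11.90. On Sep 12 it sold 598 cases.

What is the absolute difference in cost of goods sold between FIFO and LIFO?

$555.50

FIFO COGS: 102 @ $14.10 + 350 @ $12.00 + 74 @ $11.80 + 72 @ $10.30 = $7,253.00
LIFO COGS: 281 @ $11.90 + 258 @ $10.30 + 59 @ $11.80 = $6,697.50
Difference = |$7,253.00 − $6,697.50| = $555.50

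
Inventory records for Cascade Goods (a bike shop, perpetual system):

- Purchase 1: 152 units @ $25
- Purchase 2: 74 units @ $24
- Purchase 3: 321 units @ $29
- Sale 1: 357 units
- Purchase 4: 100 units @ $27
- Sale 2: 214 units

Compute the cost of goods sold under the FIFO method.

Sale 1 (357) [FIFO — oldest first]: 152 @ $25 + 74 @ $24 + 131 @ $29 = $9,375
Sale 2 (214) [FIFO — oldest first]: 190 @ $29 + 24 @ $27 = $6,158
Total COGS = $9,375 + $6,158 = $15,533
Ending inventory: 76 @ $27 = $2,052

COGS = $15,533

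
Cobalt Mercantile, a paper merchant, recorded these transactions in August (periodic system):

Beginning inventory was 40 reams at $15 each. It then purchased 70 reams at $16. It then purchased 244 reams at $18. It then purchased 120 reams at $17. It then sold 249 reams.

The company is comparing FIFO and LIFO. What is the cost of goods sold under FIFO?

FIFO COGS: 40 @ $15 + 70 @ $16 + 139 @ $18 = $4,222
LIFO COGS: 120 @ $17 + 129 @ $18 = $4,362

COGS = $4,222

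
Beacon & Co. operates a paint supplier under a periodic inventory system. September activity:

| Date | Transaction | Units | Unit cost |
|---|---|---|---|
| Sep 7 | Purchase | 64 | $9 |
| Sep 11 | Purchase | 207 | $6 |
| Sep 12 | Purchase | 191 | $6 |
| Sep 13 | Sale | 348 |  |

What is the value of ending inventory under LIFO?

Sep 13, 348 sold [LIFO — newest first]: 191 @ $6 + 157 @ $6 = $2,088
Ending inventory: 64 @ $9 + 50 @ $6 = $876

Ending inventory = $876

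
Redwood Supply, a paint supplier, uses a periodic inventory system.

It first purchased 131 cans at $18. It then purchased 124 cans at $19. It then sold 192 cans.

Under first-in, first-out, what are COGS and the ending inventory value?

Sale 1 (192) [FIFO — oldest first]: 131 @ $18 + 61 @ $19 = $3,517
Ending inventory: 63 @ $19 = $1,197

COGS = $3,517; ending inventory = $1,197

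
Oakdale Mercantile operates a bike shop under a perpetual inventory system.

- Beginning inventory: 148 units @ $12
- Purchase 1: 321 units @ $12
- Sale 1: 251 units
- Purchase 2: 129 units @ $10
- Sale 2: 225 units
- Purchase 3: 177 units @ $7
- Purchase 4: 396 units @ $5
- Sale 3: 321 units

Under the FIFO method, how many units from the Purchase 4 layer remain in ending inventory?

374

Sale 1 (251) [FIFO — oldest first]: 148 @ $12 + 103 @ $12 = $3,012
Sale 2 (225) [FIFO — oldest first]: 218 @ $12 + 7 @ $10 = $2,686
Sale 3 (321) [FIFO — oldest first]: 122 @ $10 + 177 @ $7 + 22 @ $5 = $2,569
Total COGS = $3,012 + $2,686 + $2,569 = $8,267
Ending inventory: 374 @ $5 = $1,870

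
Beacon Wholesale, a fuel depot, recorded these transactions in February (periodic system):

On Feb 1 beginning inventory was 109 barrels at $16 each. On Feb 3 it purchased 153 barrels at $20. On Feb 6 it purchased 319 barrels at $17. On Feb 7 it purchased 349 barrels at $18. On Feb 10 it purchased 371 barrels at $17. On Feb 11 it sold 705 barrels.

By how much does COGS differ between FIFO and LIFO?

$140

FIFO COGS: 109 @ $16 + 153 @ $20 + 319 @ $17 + 124 @ $18 = $12,459
LIFO COGS: 371 @ $17 + 334 @ $18 = $12,319
Difference = |$12,459 − $12,319| = $140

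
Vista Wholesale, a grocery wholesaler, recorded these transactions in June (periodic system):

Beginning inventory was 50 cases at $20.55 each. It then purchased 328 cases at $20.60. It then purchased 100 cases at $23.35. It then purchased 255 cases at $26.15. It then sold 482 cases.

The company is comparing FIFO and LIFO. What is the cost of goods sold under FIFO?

COGS = $10,223.90

FIFO COGS: 50 @ $20.55 + 328 @ $20.60 + 100 @ $23.35 + 4 @ $26.15 = $10,223.90
LIFO COGS: 255 @ $26.15 + 100 @ $23.35 + 127 @ $20.60 = $11,619.45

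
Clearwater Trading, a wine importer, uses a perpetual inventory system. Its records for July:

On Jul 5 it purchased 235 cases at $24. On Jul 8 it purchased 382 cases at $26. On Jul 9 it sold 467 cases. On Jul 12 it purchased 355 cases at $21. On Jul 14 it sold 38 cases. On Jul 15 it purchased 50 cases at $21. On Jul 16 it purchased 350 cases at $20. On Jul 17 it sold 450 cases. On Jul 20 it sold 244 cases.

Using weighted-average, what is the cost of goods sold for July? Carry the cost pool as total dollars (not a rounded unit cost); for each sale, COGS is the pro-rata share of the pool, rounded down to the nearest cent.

COGS = $27,396.52

After Jul 5: 235 on hand, pool $5,640.00 (≈ $24.0000 each)
After Jul 8: 617 on hand, pool $15,572.00 (≈ $25.2382 each)
Jul 9, sell 467: 467/617 × $15,572.00 → $11,786.26
After Jul 12: 505 on hand, pool $11,240.74 (≈ $22.2589 each)
Jul 14, sell 38: 38/505 × $11,240.74 → $845.83
After Jul 15: 517 on hand, pool $11,444.91 (≈ $22.1372 each)
After Jul 16: 867 on hand, pool $18,444.91 (≈ $21.2744 each)
Jul 17, sell 450: 450/867 × $18,444.91 → $9,573.48
Jul 20, sell 244: 244/417 × $8,871.43 → $5,190.95
Total COGS = $11,786.26 + $845.83 + $9,573.48 + $5,190.95 = $27,396.52
Ending inventory (cost pool remaining) = $3,680.48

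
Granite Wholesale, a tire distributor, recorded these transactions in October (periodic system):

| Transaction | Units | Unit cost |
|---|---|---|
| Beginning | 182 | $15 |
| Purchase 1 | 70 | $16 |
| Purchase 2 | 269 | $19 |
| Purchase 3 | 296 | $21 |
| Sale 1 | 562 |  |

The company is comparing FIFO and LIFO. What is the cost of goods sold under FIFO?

FIFO COGS: 182 @ $15 + 70 @ $16 + 269 @ $19 + 41 @ $21 = $9,822
LIFO COGS: 296 @ $21 + 266 @ $19 = $11,270

COGS = $9,822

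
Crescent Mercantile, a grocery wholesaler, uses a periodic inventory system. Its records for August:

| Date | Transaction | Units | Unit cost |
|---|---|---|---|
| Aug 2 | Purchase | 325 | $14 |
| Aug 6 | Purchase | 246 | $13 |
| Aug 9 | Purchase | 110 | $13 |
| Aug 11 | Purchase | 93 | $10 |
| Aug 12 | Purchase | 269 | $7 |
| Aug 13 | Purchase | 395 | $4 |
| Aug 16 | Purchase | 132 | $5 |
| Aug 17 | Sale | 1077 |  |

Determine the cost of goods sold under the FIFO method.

COGS = $12,127

Aug 17, 1077 sold [FIFO — oldest first]: 325 @ $14 + 246 @ $13 + 110 @ $13 + 93 @ $10 + 269 @ $7 + 34 @ $4 = $12,127
Ending inventory: 361 @ $4 + 132 @ $5 = $2,104
Check: goods available $14,231 = COGS $12,127 + ending $2,104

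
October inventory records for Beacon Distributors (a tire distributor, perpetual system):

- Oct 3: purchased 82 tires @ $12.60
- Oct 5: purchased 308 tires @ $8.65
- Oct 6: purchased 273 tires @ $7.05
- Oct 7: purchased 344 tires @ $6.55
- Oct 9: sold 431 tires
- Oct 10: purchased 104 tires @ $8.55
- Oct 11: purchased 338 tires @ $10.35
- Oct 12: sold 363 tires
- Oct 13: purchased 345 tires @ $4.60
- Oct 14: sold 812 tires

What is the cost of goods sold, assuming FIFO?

COGS = $12,984.95

Oct 9, 431 sold [FIFO — oldest first]: 82 @ $12.60 + 308 @ $8.65 + 41 @ $7.05 = $3,986.45
Oct 12, 363 sold [FIFO — oldest first]: 232 @ $7.05 + 131 @ $6.55 = $2,493.65
Oct 14, 812 sold [FIFO — oldest first]: 213 @ $6.55 + 104 @ $8.55 + 338 @ $10.35 + 157 @ $4.60 = $6,504.85
Total COGS = $3,986.45 + $2,493.65 + $6,504.85 = $12,984.95
Ending inventory: 188 @ $4.60 = $864.80
Check: goods available $13,849.75 = COGS $12,984.95 + ending $864.80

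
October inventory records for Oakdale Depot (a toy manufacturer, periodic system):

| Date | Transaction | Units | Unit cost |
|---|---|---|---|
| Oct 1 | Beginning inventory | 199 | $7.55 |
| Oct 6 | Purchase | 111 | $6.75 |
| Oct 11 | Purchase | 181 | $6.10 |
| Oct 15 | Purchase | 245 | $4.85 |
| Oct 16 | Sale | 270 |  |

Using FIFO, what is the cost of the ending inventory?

Oct 16, 270 sold [FIFO — oldest first]: 199 @ $7.55 + 71 @ $6.75 = $1,981.70
Ending inventory: 40 @ $6.75 + 181 @ $6.10 + 245 @ $4.85 = $2,562.35
Check: goods available $4,544.05 = COGS $1,981.70 + ending $2,562.35

Ending inventory = $2,562.35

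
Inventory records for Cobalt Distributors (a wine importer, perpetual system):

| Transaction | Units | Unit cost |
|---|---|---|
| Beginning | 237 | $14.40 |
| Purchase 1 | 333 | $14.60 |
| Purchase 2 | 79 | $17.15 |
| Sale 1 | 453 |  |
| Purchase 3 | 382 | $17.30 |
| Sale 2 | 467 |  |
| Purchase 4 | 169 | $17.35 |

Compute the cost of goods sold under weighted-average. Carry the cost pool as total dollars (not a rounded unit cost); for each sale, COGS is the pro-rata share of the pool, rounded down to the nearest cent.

After Beginning: 237 on hand, pool $3,412.80 (≈ $14.4000 each)
After Purchase 1: 570 on hand, pool $8,274.60 (≈ $14.5168 each)
After Purchase 2: 649 on hand, pool $9,629.45 (≈ $14.8374 each)
Sale 1, sell 453: 453/649 × $9,629.45 → $6,721.32
After Purchase 3: 578 on hand, pool $9,516.73 (≈ $16.4649 each)
Sale 2, sell 467: 467/578 × $9,516.73 → $7,689.12
After Purchase 4: 280 on hand, pool $4,759.76 (≈ $16.9991 each)
Total COGS = $6,721.32 + $7,689.12 = $14,410.44
Ending inventory (cost pool remaining) = $4,759.76

COGS = $14,410.44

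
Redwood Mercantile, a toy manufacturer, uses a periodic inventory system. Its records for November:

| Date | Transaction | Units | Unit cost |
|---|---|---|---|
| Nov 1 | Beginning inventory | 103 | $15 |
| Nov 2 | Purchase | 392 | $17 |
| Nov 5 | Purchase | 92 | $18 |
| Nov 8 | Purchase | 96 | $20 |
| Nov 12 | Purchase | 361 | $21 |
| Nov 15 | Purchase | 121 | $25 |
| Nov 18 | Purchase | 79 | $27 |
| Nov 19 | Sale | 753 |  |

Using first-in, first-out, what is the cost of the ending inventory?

Ending inventory = $11,269

Nov 19, 753 sold [FIFO — oldest first]: 103 @ $15 + 392 @ $17 + 92 @ $18 + 96 @ $20 + 70 @ $21 = $13,255
Ending inventory: 291 @ $21 + 121 @ $25 + 79 @ $27 = $11,269
Check: goods available $24,524 = COGS $13,255 + ending $11,269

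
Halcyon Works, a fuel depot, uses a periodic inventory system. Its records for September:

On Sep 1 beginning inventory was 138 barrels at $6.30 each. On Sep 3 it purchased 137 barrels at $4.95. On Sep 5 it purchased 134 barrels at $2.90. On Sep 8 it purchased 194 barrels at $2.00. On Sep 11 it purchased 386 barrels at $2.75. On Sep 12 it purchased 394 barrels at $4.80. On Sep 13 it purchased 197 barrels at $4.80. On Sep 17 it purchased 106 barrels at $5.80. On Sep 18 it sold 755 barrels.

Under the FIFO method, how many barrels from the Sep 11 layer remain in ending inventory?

234

Sep 18, 755 sold [FIFO — oldest first]: 138 @ $6.30 + 137 @ $4.95 + 134 @ $2.90 + 194 @ $2.00 + 152 @ $2.75 = $2,742.15
Ending inventory: 234 @ $2.75 + 394 @ $4.80 + 197 @ $4.80 + 106 @ $5.80 = $4,095.10
Check: goods available $6,837.25 = COGS $2,742.15 + ending $4,095.10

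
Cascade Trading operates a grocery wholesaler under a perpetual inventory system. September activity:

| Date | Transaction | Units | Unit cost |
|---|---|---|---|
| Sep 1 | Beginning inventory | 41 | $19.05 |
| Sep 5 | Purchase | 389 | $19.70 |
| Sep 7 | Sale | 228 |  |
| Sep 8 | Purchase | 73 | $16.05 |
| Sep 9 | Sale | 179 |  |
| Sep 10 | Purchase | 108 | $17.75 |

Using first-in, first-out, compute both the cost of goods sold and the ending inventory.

COGS = $7,991.25; ending inventory = $3,541.75

Sep 7, 228 sold [FIFO — oldest first]: 41 @ $19.05 + 187 @ $19.70 = $4,464.95
Sep 9, 179 sold [FIFO — oldest first]: 179 @ $19.70 = $3,526.30
Total COGS = $4,464.95 + $3,526.30 = $7,991.25
Ending inventory: 23 @ $19.70 + 73 @ $16.05 + 108 @ $17.75 = $3,541.75
Check: goods available $11,533.00 = COGS $7,991.25 + ending $3,541.75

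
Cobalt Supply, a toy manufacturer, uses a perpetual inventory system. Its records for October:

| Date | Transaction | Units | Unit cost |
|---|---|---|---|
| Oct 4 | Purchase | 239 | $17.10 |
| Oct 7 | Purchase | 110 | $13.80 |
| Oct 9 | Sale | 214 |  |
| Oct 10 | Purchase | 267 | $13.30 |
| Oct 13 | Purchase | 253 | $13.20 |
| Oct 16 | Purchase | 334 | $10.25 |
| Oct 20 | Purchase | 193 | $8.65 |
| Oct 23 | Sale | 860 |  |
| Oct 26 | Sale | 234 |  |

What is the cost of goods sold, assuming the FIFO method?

Oct 9, 214 sold [FIFO — oldest first]: 214 @ $17.10 = $3,659.40
Oct 23, 860 sold [FIFO — oldest first]: 25 @ $17.10 + 110 @ $13.80 + 267 @ $13.30 + 253 @ $13.20 + 205 @ $10.25 = $10,937.45
Oct 26, 234 sold [FIFO — oldest first]: 129 @ $10.25 + 105 @ $8.65 = $2,230.50
Total COGS = $3,659.40 + $10,937.45 + $2,230.50 = $16,827.35
Ending inventory: 88 @ $8.65 = $761.20

COGS = $16,827.35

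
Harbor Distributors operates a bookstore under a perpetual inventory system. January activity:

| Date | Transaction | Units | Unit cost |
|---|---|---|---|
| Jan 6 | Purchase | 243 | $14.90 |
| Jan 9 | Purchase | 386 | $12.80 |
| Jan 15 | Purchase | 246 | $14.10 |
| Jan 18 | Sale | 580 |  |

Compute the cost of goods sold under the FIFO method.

COGS = $7,934.30

Jan 18, 580 sold [FIFO — oldest first]: 243 @ $14.90 + 337 @ $12.80 = $7,934.30
Ending inventory: 49 @ $12.80 + 246 @ $14.10 = $4,095.80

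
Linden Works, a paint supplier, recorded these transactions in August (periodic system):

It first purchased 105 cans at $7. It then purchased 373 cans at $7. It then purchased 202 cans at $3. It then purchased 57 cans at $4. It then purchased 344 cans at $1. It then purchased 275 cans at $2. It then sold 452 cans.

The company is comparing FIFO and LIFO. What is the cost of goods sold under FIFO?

FIFO COGS: 105 @ $7 + 347 @ $7 = $3,164
LIFO COGS: 275 @ $2 + 177 @ $1 = $727

COGS = $3,164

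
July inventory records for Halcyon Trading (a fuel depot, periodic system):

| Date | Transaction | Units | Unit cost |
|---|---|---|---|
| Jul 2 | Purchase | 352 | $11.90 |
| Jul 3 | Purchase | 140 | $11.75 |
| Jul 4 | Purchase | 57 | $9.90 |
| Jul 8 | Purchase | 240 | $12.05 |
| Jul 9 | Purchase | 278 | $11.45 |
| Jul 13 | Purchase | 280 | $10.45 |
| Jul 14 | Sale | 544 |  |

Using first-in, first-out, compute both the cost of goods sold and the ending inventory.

Jul 14, 544 sold [FIFO — oldest first]: 352 @ $11.90 + 140 @ $11.75 + 52 @ $9.90 = $6,348.60
Ending inventory: 5 @ $9.90 + 240 @ $12.05 + 278 @ $11.45 + 280 @ $10.45 = $9,050.60

COGS = $6,348.60; ending inventory = $9,050.60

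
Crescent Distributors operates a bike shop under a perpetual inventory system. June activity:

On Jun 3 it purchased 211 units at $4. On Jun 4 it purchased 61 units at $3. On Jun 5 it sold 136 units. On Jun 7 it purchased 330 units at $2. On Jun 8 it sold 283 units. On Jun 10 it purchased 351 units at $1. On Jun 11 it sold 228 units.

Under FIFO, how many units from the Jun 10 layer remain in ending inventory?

306

Jun 5, 136 sold [FIFO — oldest first]: 136 @ $4 = $544
Jun 8, 283 sold [FIFO — oldest first]: 75 @ $4 + 61 @ $3 + 147 @ $2 = $777
Jun 11, 228 sold [FIFO — oldest first]: 183 @ $2 + 45 @ $1 = $411
Total COGS = $544 + $777 + $411 = $1,732
Ending inventory: 306 @ $1 = $306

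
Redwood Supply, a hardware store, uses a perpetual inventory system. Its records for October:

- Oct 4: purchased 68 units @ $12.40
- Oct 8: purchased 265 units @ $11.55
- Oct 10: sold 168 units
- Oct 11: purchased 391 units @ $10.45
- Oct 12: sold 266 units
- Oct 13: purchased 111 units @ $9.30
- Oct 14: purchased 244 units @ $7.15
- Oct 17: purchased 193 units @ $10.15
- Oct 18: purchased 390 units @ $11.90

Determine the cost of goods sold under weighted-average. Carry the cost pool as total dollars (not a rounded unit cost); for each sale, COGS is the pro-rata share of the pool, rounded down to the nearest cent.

After Oct 4: 68 on hand, pool $843.20 (≈ $12.4000 each)
After Oct 8: 333 on hand, pool $3,903.95 (≈ $11.7236 each)
Oct 10, sell 168: 168/333 × $3,903.95 → $1,969.56
After Oct 11: 556 on hand, pool $6,020.34 (≈ $10.8279 each)
Oct 12, sell 266: 266/556 × $6,020.34 → $2,880.23
After Oct 13: 401 on hand, pool $4,172.41 (≈ $10.4050 each)
After Oct 14: 645 on hand, pool $5,917.01 (≈ $9.1737 each)
After Oct 17: 838 on hand, pool $7,875.96 (≈ $9.3985 each)
After Oct 18: 1228 on hand, pool $12,516.96 (≈ $10.1930 each)
Total COGS = $1,969.56 + $2,880.23 = $4,849.79
Ending inventory (cost pool remaining) = $12,516.96

COGS = $4,849.79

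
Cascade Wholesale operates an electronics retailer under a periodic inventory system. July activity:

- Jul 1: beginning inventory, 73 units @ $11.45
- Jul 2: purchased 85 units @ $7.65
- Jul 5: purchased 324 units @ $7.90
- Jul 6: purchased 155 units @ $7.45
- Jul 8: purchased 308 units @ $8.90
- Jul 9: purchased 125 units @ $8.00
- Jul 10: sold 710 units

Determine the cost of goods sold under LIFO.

Jul 10, 710 sold [LIFO — newest first]: 125 @ $8.00 + 308 @ $8.90 + 155 @ $7.45 + 122 @ $7.90 = $5,859.75
Ending inventory: 73 @ $11.45 + 85 @ $7.65 + 202 @ $7.90 = $3,081.90
Check: goods available $8,941.65 = COGS $5,859.75 + ending $3,081.90

COGS = $5,859.75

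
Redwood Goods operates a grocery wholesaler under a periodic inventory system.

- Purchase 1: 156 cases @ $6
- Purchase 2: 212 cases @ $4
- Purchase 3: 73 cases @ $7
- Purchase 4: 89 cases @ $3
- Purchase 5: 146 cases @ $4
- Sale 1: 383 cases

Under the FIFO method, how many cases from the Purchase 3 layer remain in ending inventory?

58

Sale 1 (383) [FIFO — oldest first]: 156 @ $6 + 212 @ $4 + 15 @ $7 = $1,889
Ending inventory: 58 @ $7 + 89 @ $3 + 146 @ $4 = $1,257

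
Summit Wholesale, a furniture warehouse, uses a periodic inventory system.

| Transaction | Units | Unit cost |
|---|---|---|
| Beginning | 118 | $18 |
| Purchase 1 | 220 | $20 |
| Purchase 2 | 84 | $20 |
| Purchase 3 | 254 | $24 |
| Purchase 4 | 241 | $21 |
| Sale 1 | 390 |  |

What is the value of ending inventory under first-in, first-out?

Sale 1 (390) [FIFO — oldest first]: 118 @ $18 + 220 @ $20 + 52 @ $20 = $7,564
Ending inventory: 32 @ $20 + 254 @ $24 + 241 @ $21 = $11,797

Ending inventory = $11,797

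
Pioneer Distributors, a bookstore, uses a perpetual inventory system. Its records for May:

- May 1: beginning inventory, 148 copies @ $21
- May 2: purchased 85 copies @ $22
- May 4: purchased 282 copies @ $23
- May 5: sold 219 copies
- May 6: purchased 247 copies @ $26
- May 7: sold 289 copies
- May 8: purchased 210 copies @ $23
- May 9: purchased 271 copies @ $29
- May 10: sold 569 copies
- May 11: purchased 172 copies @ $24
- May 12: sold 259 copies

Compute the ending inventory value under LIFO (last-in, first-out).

Ending inventory = $1,659

May 5, 219 sold [LIFO — newest first]: 219 @ $23 = $5,037
May 7, 289 sold [LIFO — newest first]: 247 @ $26 + 42 @ $23 = $7,388
May 10, 569 sold [LIFO — newest first]: 271 @ $29 + 210 @ $23 + 21 @ $23 + 67 @ $22 = $14,646
May 12, 259 sold [LIFO — newest first]: 172 @ $24 + 18 @ $22 + 69 @ $21 = $5,973
Total COGS = $5,037 + $7,388 + $14,646 + $5,973 = $33,044
Ending inventory: 79 @ $21 = $1,659
Check: goods available $34,703 = COGS $33,044 + ending $1,659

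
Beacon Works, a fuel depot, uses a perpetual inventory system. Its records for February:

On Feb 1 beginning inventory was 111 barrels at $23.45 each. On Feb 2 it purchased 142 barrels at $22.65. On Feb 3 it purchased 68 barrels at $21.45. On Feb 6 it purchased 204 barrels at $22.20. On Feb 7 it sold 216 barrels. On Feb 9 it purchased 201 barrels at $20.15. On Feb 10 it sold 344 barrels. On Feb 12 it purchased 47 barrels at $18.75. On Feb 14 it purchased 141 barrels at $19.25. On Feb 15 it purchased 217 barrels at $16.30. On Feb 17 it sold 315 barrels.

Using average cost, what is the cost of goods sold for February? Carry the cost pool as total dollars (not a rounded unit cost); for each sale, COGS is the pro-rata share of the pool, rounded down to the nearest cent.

COGS = $18,186.49

After Feb 1: 111 on hand, pool $2,602.95 (≈ $23.4500 each)
After Feb 2: 253 on hand, pool $5,819.25 (≈ $23.0010 each)
After Feb 3: 321 on hand, pool $7,277.85 (≈ $22.6724 each)
After Feb 6: 525 on hand, pool $11,806.65 (≈ $22.4889 each)
Feb 7, sell 216: 216/525 × $11,806.65 → $4,857.59
After Feb 9: 510 on hand, pool $10,999.21 (≈ $21.5671 each)
Feb 10, sell 344: 344/510 × $10,999.21 → $7,419.07
After Feb 12: 213 on hand, pool $4,461.39 (≈ $20.9455 each)
After Feb 14: 354 on hand, pool $7,175.64 (≈ $20.2702 each)
After Feb 15: 571 on hand, pool $10,712.74 (≈ $18.7614 each)
Feb 17, sell 315: 315/571 × $10,712.74 → $5,909.83
Total COGS = $4,857.59 + $7,419.07 + $5,909.83 = $18,186.49
Ending inventory (cost pool remaining) = $4,802.91
Check: goods available $22,989.40 = COGS $18,186.49 + ending $4,802.91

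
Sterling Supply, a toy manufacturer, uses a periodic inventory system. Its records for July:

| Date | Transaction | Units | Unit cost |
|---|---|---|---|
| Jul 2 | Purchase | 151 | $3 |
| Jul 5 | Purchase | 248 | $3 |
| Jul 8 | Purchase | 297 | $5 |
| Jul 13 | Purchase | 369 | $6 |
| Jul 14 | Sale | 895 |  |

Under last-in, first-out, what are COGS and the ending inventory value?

Jul 14, 895 sold [LIFO — newest first]: 369 @ $6 + 297 @ $5 + 229 @ $3 = $4,386
Ending inventory: 151 @ $3 + 19 @ $3 = $510

COGS = $4,386; ending inventory = $510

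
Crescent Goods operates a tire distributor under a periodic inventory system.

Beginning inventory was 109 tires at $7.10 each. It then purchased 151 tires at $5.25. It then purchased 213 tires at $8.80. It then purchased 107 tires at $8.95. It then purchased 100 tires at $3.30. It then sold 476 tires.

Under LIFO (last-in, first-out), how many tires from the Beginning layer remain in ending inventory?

109

Sale 1 (476) [LIFO — newest first]: 100 @ $3.30 + 107 @ $8.95 + 213 @ $8.80 + 56 @ $5.25 = $3,456.05
Ending inventory: 109 @ $7.10 + 95 @ $5.25 = $1,272.65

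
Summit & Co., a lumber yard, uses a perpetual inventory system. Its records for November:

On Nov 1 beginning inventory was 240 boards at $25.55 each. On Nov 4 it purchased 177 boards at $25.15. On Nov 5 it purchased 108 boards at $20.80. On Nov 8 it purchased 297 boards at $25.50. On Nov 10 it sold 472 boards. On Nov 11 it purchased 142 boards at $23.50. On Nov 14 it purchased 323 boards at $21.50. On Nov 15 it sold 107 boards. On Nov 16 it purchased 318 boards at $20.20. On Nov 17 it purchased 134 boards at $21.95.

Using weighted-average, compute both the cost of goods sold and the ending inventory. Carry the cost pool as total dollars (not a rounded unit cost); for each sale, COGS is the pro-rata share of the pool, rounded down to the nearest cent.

After Nov 1: 240 on hand, pool $6,132.00 (≈ $25.5500 each)
After Nov 4: 417 on hand, pool $10,583.55 (≈ $25.3802 each)
After Nov 5: 525 on hand, pool $12,829.95 (≈ $24.4380 each)
After Nov 8: 822 on hand, pool $20,403.45 (≈ $24.8217 each)
Nov 10, sell 472: 472/822 × $20,403.45 → $11,715.84
After Nov 11: 492 on hand, pool $12,024.61 (≈ $24.4403 each)
After Nov 14: 815 on hand, pool $18,969.11 (≈ $23.2750 each)
Nov 15, sell 107: 107/815 × $18,969.11 → $2,490.42
After Nov 16: 1026 on hand, pool $22,902.29 (≈ $22.3219 each)
After Nov 17: 1160 on hand, pool $25,843.59 (≈ $22.2790 each)
Total COGS = $11,715.84 + $2,490.42 = $14,206.26
Ending inventory (cost pool remaining) = $25,843.59

COGS = $14,206.26; ending inventory = $25,843.59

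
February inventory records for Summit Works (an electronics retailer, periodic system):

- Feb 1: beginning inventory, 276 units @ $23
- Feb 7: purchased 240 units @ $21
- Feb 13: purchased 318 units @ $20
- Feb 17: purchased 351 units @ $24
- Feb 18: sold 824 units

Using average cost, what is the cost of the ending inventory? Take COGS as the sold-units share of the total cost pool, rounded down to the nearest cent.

Feb 18, sell 824: 824/1185 × $26,172.00 → $18,198.92
Ending inventory (cost pool remaining) = $7,973.08
Check: goods available $26,172.00 = COGS $18,198.92 + ending $7,973.08

Ending inventory = $7,973.08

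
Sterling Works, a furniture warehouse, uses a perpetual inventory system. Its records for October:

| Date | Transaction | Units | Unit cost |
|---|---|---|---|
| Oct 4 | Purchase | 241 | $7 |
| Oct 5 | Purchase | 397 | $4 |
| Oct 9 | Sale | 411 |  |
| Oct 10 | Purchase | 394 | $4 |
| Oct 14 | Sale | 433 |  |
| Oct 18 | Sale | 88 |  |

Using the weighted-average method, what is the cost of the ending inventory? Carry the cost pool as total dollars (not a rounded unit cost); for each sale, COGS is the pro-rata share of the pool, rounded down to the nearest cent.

Ending inventory = $441.43

After Oct 4: 241 on hand, pool $1,687.00 (≈ $7.0000 each)
After Oct 5: 638 on hand, pool $3,275.00 (≈ $5.1332 each)
Oct 9, sell 411: 411/638 × $3,275.00 → $2,109.75
After Oct 10: 621 on hand, pool $2,741.25 (≈ $4.4143 each)
Oct 14, sell 433: 433/621 × $2,741.25 → $1,911.37
Oct 18, sell 88: 88/188 × $829.88 → $388.45
Total COGS = $2,109.75 + $1,911.37 + $388.45 = $4,409.57
Ending inventory (cost pool remaining) = $441.43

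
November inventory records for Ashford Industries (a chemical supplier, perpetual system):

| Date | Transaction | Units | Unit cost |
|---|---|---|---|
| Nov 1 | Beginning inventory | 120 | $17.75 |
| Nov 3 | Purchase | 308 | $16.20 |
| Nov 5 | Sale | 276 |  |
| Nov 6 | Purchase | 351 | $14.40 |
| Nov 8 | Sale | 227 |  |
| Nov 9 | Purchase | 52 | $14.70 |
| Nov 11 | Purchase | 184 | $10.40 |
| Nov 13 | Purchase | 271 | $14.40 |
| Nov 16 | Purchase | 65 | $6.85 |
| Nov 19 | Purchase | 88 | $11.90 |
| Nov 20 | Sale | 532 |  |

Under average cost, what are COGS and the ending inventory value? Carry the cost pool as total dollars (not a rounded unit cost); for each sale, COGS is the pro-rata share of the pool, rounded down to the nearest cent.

After Nov 1: 120 on hand, pool $2,130.00 (≈ $17.7500 each)
After Nov 3: 428 on hand, pool $7,119.60 (≈ $16.6346 each)
Nov 5, sell 276: 276/428 × $7,119.60 → $4,591.14
After Nov 6: 503 on hand, pool $7,582.86 (≈ $15.0753 each)
Nov 8, sell 227: 227/503 × $7,582.86 → $3,422.08
After Nov 9: 328 on hand, pool $4,925.18 (≈ $15.0158 each)
After Nov 11: 512 on hand, pool $6,838.78 (≈ $13.3570 each)
After Nov 13: 783 on hand, pool $10,741.18 (≈ $13.7180 each)
After Nov 16: 848 on hand, pool $11,186.43 (≈ $13.1915 each)
After Nov 19: 936 on hand, pool $12,233.63 (≈ $13.0701 each)
Nov 20, sell 532: 532/936 × $12,233.63 → $6,953.30
Total COGS = $4,591.14 + $3,422.08 + $6,953.30 = $14,966.52
Ending inventory (cost pool remaining) = $5,280.33

COGS = $14,966.52; ending inventory = $5,280.33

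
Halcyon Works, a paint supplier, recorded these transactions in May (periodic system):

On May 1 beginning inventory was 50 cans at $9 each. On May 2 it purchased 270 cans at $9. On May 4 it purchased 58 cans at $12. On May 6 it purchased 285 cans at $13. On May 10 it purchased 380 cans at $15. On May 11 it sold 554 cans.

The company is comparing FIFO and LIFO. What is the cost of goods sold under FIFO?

FIFO COGS: 50 @ $9 + 270 @ $9 + 58 @ $12 + 176 @ $13 = $5,864
LIFO COGS: 380 @ $15 + 174 @ $13 = $7,962

COGS = $5,864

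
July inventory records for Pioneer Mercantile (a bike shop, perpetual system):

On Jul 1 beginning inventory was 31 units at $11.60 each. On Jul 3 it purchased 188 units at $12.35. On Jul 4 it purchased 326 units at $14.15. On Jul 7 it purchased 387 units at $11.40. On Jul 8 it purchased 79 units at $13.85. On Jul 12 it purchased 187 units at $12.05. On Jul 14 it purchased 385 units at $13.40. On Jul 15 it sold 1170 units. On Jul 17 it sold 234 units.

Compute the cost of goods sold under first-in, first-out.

COGS = $17,814.00

Jul 15, 1170 sold [FIFO — oldest first]: 31 @ $11.60 + 188 @ $12.35 + 326 @ $14.15 + 387 @ $11.40 + 79 @ $13.85 + 159 @ $12.05 = $14,716.20
Jul 17, 234 sold [FIFO — oldest first]: 28 @ $12.05 + 206 @ $13.40 = $3,097.80
Total COGS = $14,716.20 + $3,097.80 = $17,814.00
Ending inventory: 179 @ $13.40 = $2,398.60
Check: goods available $20,212.60 = COGS $17,814.00 + ending $2,398.60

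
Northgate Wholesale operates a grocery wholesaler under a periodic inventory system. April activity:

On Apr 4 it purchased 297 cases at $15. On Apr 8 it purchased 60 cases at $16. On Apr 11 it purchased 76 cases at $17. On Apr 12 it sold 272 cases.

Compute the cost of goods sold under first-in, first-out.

Apr 12, 272 sold [FIFO — oldest first]: 272 @ $15 = $4,080
Ending inventory: 25 @ $15 + 60 @ $16 + 76 @ $17 = $2,627

COGS = $4,080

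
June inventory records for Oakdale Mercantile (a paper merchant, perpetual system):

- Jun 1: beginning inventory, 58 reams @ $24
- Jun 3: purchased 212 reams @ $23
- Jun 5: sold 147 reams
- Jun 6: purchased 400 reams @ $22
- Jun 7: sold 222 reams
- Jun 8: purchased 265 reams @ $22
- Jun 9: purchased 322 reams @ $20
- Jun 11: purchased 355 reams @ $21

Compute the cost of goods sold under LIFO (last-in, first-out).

COGS = $8,265

Jun 5, 147 sold [LIFO — newest first]: 147 @ $23 = $3,381
Jun 7, 222 sold [LIFO — newest first]: 222 @ $22 = $4,884
Total COGS = $3,381 + $4,884 = $8,265
Ending inventory: 58 @ $24 + 65 @ $23 + 178 @ $22 + 265 @ $22 + 322 @ $20 + 355 @ $21 = $26,528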